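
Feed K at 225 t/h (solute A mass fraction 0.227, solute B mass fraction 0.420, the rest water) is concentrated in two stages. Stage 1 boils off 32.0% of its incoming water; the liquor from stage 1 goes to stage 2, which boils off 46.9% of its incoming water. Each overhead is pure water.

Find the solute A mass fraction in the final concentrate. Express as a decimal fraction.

0.293

water in feed = 225×0.353 = 79.425 t/h.
After stage 1: water left = (1−0.320)×79.425 = 54.009; stream total = 199.58 t/h.
After stage 2: water left = (1−0.469)×54.009 = 28.679; final concentrate = 174.25 t/h.
solute A fraction = 51.075/174.25 = 0.293.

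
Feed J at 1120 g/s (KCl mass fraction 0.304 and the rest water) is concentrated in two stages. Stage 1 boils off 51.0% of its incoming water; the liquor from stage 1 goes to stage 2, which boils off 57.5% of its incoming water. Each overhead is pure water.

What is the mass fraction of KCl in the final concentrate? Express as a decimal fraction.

0.677

water in feed = 1120×0.696 = 779.52 g/s.
After stage 1: water left = (1−0.510)×779.52 = 381.96; stream total = 722.44 g/s.
After stage 2: water left = (1−0.575)×381.96 = 162.34; final concentrate = 502.82 g/s.
KCl fraction = 340.48/502.82 = 0.677.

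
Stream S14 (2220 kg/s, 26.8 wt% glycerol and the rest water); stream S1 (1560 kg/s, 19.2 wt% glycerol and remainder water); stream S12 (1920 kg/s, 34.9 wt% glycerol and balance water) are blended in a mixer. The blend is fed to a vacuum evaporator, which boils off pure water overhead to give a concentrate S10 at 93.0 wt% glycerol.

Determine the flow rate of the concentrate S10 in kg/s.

glycerol entering = 2220×0.268 + 1560×0.192 + 1920×0.349 = 1564.6 kg/s.
All glycerol reports to S10, so S10 = 1564.6/0.930 = 1682.3 kg/s.

1682 kg/s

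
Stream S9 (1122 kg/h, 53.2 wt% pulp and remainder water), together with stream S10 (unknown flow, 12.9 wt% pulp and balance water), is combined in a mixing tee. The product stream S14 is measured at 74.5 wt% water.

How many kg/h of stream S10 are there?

Let S10 be the unknown flow. Total out = 1122 + S10.
water balance: 525.1 + 0.871·S10 = 0.745·(1122 + S10)
(0.871 − 0.745)·S10 = 0.745×1122 − 525.1 = 310.79
S10 = 310.79 / 0.126 = 2466.6 kg/h

2467 kg/h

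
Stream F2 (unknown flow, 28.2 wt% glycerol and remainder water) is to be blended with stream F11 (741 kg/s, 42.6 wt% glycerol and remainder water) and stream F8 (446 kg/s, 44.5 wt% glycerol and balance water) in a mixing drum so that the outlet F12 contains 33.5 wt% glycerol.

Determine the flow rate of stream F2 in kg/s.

Let F2 be the unknown flow. Total out = 1187 + F2.
glycerol balance: 514.14 + 0.282·F2 = 0.335·(1187 + F2)
(0.282 − 0.335)·F2 = 0.335×1187 − 514.14 = -116.49
F2 = -116.49 / -0.053 = 2197.9 kg/s

2198 kg/s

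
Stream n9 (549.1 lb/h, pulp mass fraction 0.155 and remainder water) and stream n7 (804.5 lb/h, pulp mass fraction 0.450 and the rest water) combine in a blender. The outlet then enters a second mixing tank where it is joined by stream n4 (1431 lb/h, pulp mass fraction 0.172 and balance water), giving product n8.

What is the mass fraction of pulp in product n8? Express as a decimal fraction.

Overall, product flow = 2784.6 lb/h.
pulp in = 549.1×0.155 + 804.5×0.450 + 1431×0.172 = 693.27 lb/h.
pulp fraction in n8 = 0.249.

0.249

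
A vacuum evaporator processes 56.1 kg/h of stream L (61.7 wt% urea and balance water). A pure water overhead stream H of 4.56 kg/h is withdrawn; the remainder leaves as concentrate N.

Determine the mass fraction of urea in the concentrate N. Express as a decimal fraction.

0.672

urea is not removed: 56.1×0.617 = 34.614 kg/h of urea enters N.
Concentrate = 56.1 − 4.56 = 51.54 kg/h.
Mass fraction = 34.614/51.54 = 0.672.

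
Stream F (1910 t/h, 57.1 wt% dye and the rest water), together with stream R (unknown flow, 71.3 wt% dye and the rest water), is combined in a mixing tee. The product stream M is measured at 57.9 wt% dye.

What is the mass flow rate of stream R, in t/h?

Let R be the unknown flow. Total out = 1910 + R.
dye balance: 1090.6 + 0.713·R = 0.579·(1910 + R)
(0.713 − 0.579)·R = 0.579×1910 − 1090.6 = 15.28
R = 15.28 / 0.134 = 114.03 t/h

114 t/h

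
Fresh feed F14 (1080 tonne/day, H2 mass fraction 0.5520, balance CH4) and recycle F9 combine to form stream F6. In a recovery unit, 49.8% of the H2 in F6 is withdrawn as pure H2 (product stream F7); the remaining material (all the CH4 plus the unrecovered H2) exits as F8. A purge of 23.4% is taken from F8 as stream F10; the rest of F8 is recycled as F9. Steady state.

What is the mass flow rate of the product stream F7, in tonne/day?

H2 in F6: m_A = 1080×0.552 + (1−0.234)·(1−0.498)·m_A, so m_A = 596.16/0.6155 = 968.63 tonne/day.
Product F7 = 0.498×968.63 = 482.38 tonne/day.

482.4 tonne/day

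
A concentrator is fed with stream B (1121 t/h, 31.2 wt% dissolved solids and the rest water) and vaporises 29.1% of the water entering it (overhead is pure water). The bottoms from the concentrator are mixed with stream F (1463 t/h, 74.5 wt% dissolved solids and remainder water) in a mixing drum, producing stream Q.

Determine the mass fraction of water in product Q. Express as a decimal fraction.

Vapour removed = 0.291×0.688×1121 = 224.43 t/h; concentrate = 896.57 t/h.
water reaching the mixer = 546.81 (from concentrate) + 1463×0.255 = 919.88 t/h.
Product flow = 896.57 + 1463 = 2359.6 t/h; water fraction = 0.390.

0.390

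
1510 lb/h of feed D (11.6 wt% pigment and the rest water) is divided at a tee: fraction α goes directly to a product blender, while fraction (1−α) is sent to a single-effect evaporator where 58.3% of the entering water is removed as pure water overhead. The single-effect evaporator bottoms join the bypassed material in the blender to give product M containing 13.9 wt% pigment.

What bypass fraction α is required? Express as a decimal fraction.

All 1510×0.116 = 175.16 lb/h of pigment reaches M, so M = 175.16/0.139 = 1260.1 lb/h and vapour = 249.86 lb/h.
The evaporator receives (1−α)·1510 of feed at 0.884 water and removes 0.583 of that water:
0.583×0.884×(1−α)×1510 = 249.86
(1−α) = 249.86/778.21 = 0.3211;  α = 0.6789.

0.679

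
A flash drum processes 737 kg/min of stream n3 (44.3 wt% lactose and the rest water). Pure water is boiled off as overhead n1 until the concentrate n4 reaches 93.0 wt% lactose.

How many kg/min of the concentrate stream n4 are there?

lactose is conserved: 737×0.443 = 326.49 kg/min all reports to the concentrate.
Concentrate = 326.49/(target fraction) = 351.07 kg/min.

351.1 kg/min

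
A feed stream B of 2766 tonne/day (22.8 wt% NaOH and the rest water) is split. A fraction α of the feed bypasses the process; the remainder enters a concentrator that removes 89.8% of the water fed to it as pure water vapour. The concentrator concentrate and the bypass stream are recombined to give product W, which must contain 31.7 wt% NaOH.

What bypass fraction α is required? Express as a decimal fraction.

0.595

All 2766×0.228 = 630.65 tonne/day of NaOH reaches W, so W = 630.65/0.317 = 1989.4 tonne/day and vapour = 776.57 tonne/day.
The evaporator receives (1−α)·2766 of feed at 0.772 water and removes 0.898 of that water:
0.898×0.772×(1−α)×2766 = 776.57
(1−α) = 776.57/1917.5 = 0.4050;  α = 0.5950.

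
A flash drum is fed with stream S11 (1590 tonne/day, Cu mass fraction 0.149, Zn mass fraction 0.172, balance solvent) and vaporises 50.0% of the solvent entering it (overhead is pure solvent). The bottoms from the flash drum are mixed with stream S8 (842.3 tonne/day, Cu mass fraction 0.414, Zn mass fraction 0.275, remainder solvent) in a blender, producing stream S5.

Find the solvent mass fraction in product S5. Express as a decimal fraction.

0.424

Vapour removed = 0.500×0.679×1590 = 539.81 tonne/day; concentrate = 1050.2 tonne/day.
solvent reaching the mixer = 539.81 (from concentrate) + 842.3×0.311 = 801.76 tonne/day.
Product flow = 1050.2 + 842.3 = 1892.5 tonne/day; solvent fraction = 0.424.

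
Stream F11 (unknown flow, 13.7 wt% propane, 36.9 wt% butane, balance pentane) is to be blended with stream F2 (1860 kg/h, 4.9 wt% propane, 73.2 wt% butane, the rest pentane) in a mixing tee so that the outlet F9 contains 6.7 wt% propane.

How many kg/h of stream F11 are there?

Let F11 be the unknown flow. Total out = 1860 + F11.
propane balance: 91.14 + 0.137·F11 = 0.067·(1860 + F11)
(0.137 − 0.067)·F11 = 0.067×1860 − 91.14 = 33.48
F11 = 33.48 / 0.070 = 478.29 kg/h

478.3 kg/h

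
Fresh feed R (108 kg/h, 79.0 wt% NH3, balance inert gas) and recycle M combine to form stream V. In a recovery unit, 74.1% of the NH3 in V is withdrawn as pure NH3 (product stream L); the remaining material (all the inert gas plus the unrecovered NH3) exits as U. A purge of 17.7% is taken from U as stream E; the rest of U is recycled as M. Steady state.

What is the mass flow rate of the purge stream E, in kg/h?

inert gas enters only via R and leaves only via the purge: 108×0.210 = 0.177×(inert gas in U), and the recovery unit passes all inert gas, so inert gas in V = inert gas in U = 128.14 kg/h.
NH3 in V: m_A = 108×0.790 + (1−0.177)·(1−0.741)·m_A, so m_A = 85.32/0.7868 = 108.43 kg/h.
U = (1−0.741)×108.43 + 128.14 = 156.22 kg/h.
Purge E = 0.177×156.22 = 27.651 kg/h.

27.65 kg/h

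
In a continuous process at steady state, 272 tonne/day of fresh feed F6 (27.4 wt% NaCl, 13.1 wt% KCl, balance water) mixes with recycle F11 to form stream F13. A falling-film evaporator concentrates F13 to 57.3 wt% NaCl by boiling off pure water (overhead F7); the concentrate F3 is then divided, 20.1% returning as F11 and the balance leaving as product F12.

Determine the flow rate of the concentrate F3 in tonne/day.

Overall NaCl balance (none leaves overhead): NaCl in fresh feed = NaCl in product, i.e. 272×0.274 = (1−0.201)·F3·0.573.
F3 = 74.528/(0.573×0.799) = 162.79 tonne/day.

162.8 tonne/day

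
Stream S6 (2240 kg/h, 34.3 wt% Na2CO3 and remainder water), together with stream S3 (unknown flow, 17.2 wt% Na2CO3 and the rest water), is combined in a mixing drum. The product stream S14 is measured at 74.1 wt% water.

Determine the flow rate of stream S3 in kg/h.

Let S3 be the unknown flow. Total out = 2240 + S3.
water balance: 1471.7 + 0.828·S3 = 0.741·(2240 + S3)
(0.828 − 0.741)·S3 = 0.741×2240 − 1471.7 = 188.16
S3 = 188.16 / 0.087 = 2162.8 kg/h

2163 kg/h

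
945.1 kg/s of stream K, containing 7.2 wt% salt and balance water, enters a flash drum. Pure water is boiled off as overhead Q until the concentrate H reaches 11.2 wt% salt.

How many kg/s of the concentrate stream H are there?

salt is conserved: 945.1×0.072 = 68.047 kg/s all reports to the concentrate.
Concentrate = 68.047/(target fraction) = 607.56 kg/s.

607.6 kg/s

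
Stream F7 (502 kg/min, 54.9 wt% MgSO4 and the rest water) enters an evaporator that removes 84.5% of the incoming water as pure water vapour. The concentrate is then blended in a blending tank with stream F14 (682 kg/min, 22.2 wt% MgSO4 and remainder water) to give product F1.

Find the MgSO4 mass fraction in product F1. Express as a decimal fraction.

Vapour removed = 0.845×0.451×502 = 191.31 kg/min; concentrate = 310.69 kg/min.
MgSO4 reaching the mixer = 275.6 (from concentrate) + 682×0.222 = 427 kg/min.
Product flow = 310.69 + 682 = 992.69 kg/min; MgSO4 fraction = 0.430.

0.430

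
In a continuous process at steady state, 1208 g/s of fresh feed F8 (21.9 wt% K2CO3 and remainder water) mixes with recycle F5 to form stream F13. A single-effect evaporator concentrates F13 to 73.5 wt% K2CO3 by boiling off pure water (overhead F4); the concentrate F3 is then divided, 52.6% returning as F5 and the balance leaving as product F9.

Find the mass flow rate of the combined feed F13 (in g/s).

Overall K2CO3 balance (none leaves overhead): K2CO3 in fresh feed = K2CO3 in product, i.e. 1208×0.219 = (1−0.526)·F3·0.735.
F3 = 264.55/(0.735×0.474) = 759.36 g/s.
Recycle F5 = 0.526×759.36 = 399.42 g/s.
Combined feed F13 = 1208 + 399.42 = 1607.4 g/s.

1607 g/s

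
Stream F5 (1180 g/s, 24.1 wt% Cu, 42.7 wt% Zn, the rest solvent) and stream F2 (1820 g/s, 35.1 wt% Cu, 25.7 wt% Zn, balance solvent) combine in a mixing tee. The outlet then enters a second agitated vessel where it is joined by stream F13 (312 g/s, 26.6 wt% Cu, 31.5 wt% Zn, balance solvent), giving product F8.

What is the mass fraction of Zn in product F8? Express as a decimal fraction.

Overall, product flow = 3312 g/s.
Zn in = 1180×0.427 + 1820×0.257 + 312×0.315 = 1069.9 g/s.
Zn fraction in F8 = 0.323.

0.323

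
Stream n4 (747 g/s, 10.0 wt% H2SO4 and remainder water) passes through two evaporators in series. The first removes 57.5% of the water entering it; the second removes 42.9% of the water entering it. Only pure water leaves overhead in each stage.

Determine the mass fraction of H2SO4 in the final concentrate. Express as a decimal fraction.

0.3141

water in feed = 747×0.900 = 672.3 g/s.
After stage 1: water left = (1−0.575)×672.3 = 285.73; stream total = 360.43 g/s.
After stage 2: water left = (1−0.429)×285.73 = 163.15; final concentrate = 237.85 g/s.
H2SO4 fraction = 74.7/237.85 = 0.3141.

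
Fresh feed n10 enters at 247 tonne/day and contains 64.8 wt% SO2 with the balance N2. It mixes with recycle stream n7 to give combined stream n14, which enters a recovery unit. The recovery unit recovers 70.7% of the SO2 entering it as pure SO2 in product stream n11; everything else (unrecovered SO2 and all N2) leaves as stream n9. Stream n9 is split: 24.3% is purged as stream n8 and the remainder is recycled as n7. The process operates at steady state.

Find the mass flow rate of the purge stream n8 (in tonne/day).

N2 enters only via n10 and leaves only via the purge: 247×0.352 = 0.243×(N2 in n9), and the recovery unit passes all N2, so N2 in n14 = N2 in n9 = 357.79 tonne/day.
SO2 in n14: m_A = 247×0.648 + (1−0.243)·(1−0.707)·m_A, so m_A = 160.06/0.7782 = 205.67 tonne/day.
n9 = (1−0.707)×205.67 + 357.79 = 418.06 tonne/day.
Purge n8 = 0.243×418.06 = 101.59 tonne/day.

101.6 tonne/day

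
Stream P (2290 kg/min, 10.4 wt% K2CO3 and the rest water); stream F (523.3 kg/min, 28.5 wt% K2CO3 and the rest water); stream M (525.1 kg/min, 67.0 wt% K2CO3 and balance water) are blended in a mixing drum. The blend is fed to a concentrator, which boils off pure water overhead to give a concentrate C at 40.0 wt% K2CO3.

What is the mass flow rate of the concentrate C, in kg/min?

1848 kg/min

K2CO3 entering = 2290×0.104 + 523.3×0.285 + 525.1×0.670 = 739.12 kg/min.
All K2CO3 reports to C, so C = 739.12/0.400 = 1847.8 kg/min.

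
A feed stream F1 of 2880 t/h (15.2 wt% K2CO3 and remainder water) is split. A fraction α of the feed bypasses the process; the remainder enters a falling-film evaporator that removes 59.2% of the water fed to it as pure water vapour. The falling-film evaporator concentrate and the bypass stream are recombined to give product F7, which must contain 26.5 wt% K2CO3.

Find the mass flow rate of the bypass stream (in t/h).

433.7 t/h

All 2880×0.152 = 437.76 t/h of K2CO3 reaches F7, so F7 = 437.76/0.265 = 1651.9 t/h and vapour = 1228.1 t/h.
The evaporator receives (1−α)·2880 of feed at 0.848 water and removes 0.592 of that water:
0.592×0.848×(1−α)×2880 = 1228.1
(1−α) = 1228.1/1445.8 = 0.8494;  α = 0.1506.
Bypass flow = 0.1506×2880 = 433.71 t/h.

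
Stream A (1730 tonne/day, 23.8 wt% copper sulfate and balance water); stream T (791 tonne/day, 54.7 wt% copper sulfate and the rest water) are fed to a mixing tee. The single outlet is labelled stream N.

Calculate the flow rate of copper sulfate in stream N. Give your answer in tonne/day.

copper sulfate out = copper sulfate in = 1730×0.238 + 791×0.547 = 844.42 tonne/day.

844.4 tonne/day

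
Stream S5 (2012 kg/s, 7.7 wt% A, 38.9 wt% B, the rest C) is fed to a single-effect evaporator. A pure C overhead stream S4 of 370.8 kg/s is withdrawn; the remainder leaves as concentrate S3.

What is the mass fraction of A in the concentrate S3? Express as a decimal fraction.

0.0944

A is not removed: 2012×0.077 = 154.92 kg/s of A enters S3.
Concentrate = 2012 − 370.8 = 1641.2 kg/s.
Mass fraction = 154.92/1641.2 = 0.0944.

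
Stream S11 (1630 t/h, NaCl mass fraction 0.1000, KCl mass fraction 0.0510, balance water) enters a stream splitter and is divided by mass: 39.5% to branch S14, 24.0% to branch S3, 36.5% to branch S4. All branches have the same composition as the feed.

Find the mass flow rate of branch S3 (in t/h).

391.2 t/h

Branch S3 flow = 0.240×1630 = 391.2 t/h.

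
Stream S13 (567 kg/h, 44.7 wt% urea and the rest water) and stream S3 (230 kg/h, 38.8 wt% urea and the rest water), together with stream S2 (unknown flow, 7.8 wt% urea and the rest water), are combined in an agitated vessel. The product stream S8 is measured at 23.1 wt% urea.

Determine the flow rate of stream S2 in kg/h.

Let S2 be the unknown flow. Total out = 797 + S2.
urea balance: 342.69 + 0.078·S2 = 0.231·(797 + S2)
(0.078 − 0.231)·S2 = 0.231×797 − 342.69 = -158.58
S2 = -158.58 / -0.153 = 1036.5 kg/h

1036 kg/h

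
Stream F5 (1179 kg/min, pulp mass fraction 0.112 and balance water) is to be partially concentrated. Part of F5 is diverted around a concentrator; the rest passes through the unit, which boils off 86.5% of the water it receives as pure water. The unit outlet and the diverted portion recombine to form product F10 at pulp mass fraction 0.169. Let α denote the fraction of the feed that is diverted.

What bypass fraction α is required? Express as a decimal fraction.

0.561

All 1179×0.112 = 132.05 kg/min of pulp reaches F10, so F10 = 132.05/0.169 = 781.35 kg/min and vapour = 397.65 kg/min.
The evaporator receives (1−α)·1179 of feed at 0.888 water and removes 0.865 of that water:
0.865×0.888×(1−α)×1179 = 397.65
(1−α) = 397.65/905.61 = 0.4391;  α = 0.5609.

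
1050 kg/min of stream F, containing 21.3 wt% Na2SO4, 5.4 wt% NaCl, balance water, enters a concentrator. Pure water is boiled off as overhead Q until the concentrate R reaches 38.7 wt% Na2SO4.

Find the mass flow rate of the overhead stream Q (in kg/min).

472.1 kg/min

Na2SO4 is conserved: 1050×0.213 = 223.65 kg/min all reports to the concentrate.
Concentrate = 223.65/(target fraction) = 577.91 kg/min.
Overhead = 1050 − 577.91 = 472.09 kg/min.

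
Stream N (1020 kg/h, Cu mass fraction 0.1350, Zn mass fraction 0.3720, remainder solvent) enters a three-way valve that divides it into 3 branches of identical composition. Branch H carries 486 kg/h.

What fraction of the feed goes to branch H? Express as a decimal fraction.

Fraction to H = 486/1020 = 0.4765.

0.476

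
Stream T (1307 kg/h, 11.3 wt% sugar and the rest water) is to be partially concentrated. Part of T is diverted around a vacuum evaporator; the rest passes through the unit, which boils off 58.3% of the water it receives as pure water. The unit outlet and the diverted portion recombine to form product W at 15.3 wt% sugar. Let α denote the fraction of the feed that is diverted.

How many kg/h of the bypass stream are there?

All 1307×0.113 = 147.69 kg/h of sugar reaches W, so W = 147.69/0.153 = 965.3 kg/h and vapour = 341.7 kg/h.
The evaporator receives (1−α)·1307 of feed at 0.887 water and removes 0.583 of that water:
0.583×0.887×(1−α)×1307 = 341.7
(1−α) = 341.7/675.88 = 0.5056;  α = 0.4944.
Bypass flow = 0.4944×1307 = 646.23 kg/h.

646.2 kg/h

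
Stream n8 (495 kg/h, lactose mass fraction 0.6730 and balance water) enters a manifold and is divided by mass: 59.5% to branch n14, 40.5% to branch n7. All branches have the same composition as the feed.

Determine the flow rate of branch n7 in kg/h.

200.5 kg/h

Branch n7 flow = 0.405×495 = 200.48 kg/h.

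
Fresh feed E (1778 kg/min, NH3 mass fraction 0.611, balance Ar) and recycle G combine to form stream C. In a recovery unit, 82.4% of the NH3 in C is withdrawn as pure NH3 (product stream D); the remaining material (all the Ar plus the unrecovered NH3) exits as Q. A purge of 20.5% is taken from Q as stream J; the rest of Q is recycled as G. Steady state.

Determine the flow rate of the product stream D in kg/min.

1041 kg/min

NH3 in C: m_A = 1778×0.611 + (1−0.205)·(1−0.824)·m_A, so m_A = 1086.4/0.8601 = 1263.1 kg/min.
Product D = 0.824×1263.1 = 1040.8 kg/min.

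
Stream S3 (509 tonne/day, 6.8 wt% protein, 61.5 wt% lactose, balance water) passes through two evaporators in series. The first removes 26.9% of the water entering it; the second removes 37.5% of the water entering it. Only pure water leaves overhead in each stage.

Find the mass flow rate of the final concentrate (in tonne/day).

water in feed = 509×0.317 = 161.35 tonne/day.
After stage 1: water left = (1−0.269)×161.35 = 117.95; stream total = 465.6 tonne/day.
After stage 2: water left = (1−0.375)×117.95 = 73.718; final concentrate = 421.37 tonne/day.

421.4 tonne/day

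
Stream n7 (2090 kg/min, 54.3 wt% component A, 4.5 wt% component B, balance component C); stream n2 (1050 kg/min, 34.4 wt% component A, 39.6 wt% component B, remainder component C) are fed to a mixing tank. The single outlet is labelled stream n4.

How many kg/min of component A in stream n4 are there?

component A out = component A in = 2090×0.543 + 1050×0.344 = 1496.1 kg/min.

1496 kg/min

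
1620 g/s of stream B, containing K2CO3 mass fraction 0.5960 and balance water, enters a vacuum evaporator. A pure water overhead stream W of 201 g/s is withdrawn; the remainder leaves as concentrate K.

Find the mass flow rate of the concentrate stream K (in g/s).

1419 g/s

Concentrate = 1620 − 201 = 1419 g/s.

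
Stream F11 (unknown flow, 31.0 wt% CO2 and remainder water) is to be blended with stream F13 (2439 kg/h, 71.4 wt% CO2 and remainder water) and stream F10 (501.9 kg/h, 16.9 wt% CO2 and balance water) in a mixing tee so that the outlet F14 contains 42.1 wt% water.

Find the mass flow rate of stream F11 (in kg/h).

459.1 kg/h

Let F11 be the unknown flow. Total out = 2940.9 + F11.
water balance: 1114.6 + 0.690·F11 = 0.421·(2940.9 + F11)
(0.690 − 0.421)·F11 = 0.421×2940.9 − 1114.6 = 123.49
F11 = 123.49 / 0.269 = 459.06 kg/h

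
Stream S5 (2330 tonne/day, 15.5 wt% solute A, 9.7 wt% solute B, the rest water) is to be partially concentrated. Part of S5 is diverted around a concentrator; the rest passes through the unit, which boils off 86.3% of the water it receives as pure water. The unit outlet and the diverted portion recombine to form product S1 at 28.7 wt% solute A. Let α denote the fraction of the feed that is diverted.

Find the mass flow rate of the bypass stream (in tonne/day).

All 2330×0.155 = 361.15 tonne/day of solute A reaches S1, so S1 = 361.15/0.287 = 1258.4 tonne/day and vapour = 1071.6 tonne/day.
The evaporator receives (1−α)·2330 of feed at 0.748 water and removes 0.863 of that water:
0.863×0.748×(1−α)×2330 = 1071.6
(1−α) = 1071.6/1504.1 = 0.7125;  α = 0.2875.
Bypass flow = 0.2875×2330 = 669.89 tonne/day.

669.9 tonne/day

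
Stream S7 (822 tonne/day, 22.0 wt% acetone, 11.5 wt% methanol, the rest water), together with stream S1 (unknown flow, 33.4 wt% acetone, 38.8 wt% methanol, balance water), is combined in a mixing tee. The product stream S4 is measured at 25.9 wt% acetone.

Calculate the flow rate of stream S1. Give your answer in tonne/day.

Let S1 be the unknown flow. Total out = 822 + S1.
acetone balance: 180.84 + 0.334·S1 = 0.259·(822 + S1)
(0.334 − 0.259)·S1 = 0.259×822 − 180.84 = 32.058
S1 = 32.058 / 0.075 = 427.44 tonne/day

427.4 tonne/day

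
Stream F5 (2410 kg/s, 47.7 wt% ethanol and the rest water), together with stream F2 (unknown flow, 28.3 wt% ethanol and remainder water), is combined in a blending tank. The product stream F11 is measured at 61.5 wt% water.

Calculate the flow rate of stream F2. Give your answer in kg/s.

Let F2 be the unknown flow. Total out = 2410 + F2.
water balance: 1260.4 + 0.717·F2 = 0.615·(2410 + F2)
(0.717 − 0.615)·F2 = 0.615×2410 − 1260.4 = 221.72
F2 = 221.72 / 0.102 = 2173.7 kg/s

2174 kg/s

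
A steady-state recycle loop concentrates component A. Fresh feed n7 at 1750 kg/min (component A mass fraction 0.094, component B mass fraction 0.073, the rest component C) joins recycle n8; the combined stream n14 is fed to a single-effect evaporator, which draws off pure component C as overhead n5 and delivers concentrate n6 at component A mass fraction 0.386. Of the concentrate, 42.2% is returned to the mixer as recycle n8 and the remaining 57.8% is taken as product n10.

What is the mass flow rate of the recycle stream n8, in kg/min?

Overall component A balance (none leaves overhead): component A in fresh feed = component A in product, i.e. 1750×0.094 = (1−0.422)·n6·0.386.
n6 = 164.5/(0.386×0.578) = 737.31 kg/min.
Recycle n8 = 0.422×737.31 = 311.15 kg/min.

311.1 kg/min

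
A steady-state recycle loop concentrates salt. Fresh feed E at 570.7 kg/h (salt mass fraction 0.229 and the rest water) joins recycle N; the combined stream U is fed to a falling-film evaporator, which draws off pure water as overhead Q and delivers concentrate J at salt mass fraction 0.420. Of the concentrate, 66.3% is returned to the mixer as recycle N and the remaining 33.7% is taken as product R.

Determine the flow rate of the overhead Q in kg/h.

259.5 kg/h

Overall salt balance (none leaves overhead): salt in fresh feed = salt in product, i.e. 570.7×0.229 = (1−0.663)·J·0.420.
J = 130.69/(0.420×0.337) = 923.35 kg/h.
Recycle N = 0.663×923.35 = 612.18 kg/h.
Combined feed U = 570.7 + 612.18 = 1182.9 kg/h.
Overhead Q = U − J = 1182.9 − 923.35 = 259.53 kg/h.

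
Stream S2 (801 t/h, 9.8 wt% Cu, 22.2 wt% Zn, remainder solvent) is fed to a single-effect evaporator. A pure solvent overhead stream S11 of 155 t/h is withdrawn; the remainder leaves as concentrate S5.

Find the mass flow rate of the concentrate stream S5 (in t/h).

646 t/h

Concentrate = 801 − 155 = 646 t/h.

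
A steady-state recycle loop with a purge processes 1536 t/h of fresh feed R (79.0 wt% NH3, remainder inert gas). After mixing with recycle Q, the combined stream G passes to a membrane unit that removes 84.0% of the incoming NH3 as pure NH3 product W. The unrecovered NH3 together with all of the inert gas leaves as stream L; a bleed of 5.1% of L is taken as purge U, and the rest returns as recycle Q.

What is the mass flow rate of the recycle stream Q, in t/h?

6219 t/h

inert gas enters only via R and leaves only via the purge: 1536×0.210 = 0.051×(inert gas in L), and the membrane unit passes all inert gas, so inert gas in G = inert gas in L = 6324.7 t/h.
NH3 in G: m_A = 1536×0.790 + (1−0.051)·(1−0.840)·m_A, so m_A = 1213.4/0.8482 = 1430.7 t/h.
L = (1−0.840)×1430.7 + 6324.7 = 6553.6 t/h.
Recycle Q = (1−0.051)×6553.6 = 6219.4 t/h.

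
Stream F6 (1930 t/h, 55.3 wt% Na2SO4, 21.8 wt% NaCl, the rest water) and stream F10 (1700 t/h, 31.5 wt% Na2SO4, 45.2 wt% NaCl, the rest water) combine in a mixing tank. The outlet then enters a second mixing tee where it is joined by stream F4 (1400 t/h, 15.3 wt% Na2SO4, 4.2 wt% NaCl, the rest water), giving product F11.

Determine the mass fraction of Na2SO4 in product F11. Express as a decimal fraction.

Overall, product flow = 5030 t/h.
Na2SO4 in = 1930×0.553 + 1700×0.315 + 1400×0.153 = 1817 t/h.
Na2SO4 fraction in F11 = 0.361.

0.361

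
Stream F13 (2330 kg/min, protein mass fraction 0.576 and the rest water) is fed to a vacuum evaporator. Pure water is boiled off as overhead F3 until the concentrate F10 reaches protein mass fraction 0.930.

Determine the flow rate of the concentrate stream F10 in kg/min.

protein is conserved: 2330×0.576 = 1342.1 kg/min all reports to the concentrate.
Concentrate = 1342.1/(target fraction) = 1443.1 kg/min.

1443 kg/min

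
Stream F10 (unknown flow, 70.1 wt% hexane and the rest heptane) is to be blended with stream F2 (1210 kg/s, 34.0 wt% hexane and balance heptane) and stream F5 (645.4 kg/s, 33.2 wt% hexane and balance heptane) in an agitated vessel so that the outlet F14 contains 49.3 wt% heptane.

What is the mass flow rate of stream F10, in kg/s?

Let F10 be the unknown flow. Total out = 1855.4 + F10.
heptane balance: 1229.7 + 0.299·F10 = 0.493·(1855.4 + F10)
(0.299 − 0.493)·F10 = 0.493×1855.4 − 1229.7 = -315.01
F10 = -315.01 / -0.194 = 1623.8 kg/s

1624 kg/s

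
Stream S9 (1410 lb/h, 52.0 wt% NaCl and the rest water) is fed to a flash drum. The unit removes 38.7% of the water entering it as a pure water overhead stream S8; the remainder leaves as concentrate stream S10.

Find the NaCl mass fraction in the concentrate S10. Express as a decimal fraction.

NaCl is not removed: 1410×0.520 = 733.2 lb/h of NaCl enters S10.
water entering = 1410×0.480 = 676.8 lb/h; overhead removed = 0.387×676.8 = 261.92 lb/h.
Concentrate = 1410 − 261.92 = 1148.1 lb/h.
Mass fraction = 733.2/1148.1 = 0.6386.

0.6386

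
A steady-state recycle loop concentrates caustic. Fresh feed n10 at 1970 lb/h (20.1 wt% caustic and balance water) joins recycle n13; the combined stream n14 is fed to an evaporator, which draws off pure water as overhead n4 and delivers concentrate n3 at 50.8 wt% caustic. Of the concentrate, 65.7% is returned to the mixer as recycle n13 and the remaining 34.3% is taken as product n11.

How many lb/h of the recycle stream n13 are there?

1493 lb/h

Overall caustic balance (none leaves overhead): caustic in fresh feed = caustic in product, i.e. 1970×0.201 = (1−0.657)·n3·0.508.
n3 = 395.97/(0.508×0.343) = 2272.5 lb/h.
Recycle n13 = 0.657×2272.5 = 1493 lb/h.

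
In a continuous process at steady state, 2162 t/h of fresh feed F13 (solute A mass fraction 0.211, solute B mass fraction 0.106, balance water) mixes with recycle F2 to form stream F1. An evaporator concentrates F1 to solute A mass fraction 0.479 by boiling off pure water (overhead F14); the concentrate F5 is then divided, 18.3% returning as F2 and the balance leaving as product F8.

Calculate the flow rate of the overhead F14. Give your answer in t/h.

Overall solute A balance (none leaves overhead): solute A in fresh feed = solute A in product, i.e. 2162×0.211 = (1−0.183)·F5·0.479.
F5 = 456.18/(0.479×0.817) = 1165.7 t/h.
Recycle F2 = 0.183×1165.7 = 213.32 t/h.
Combined feed F1 = 2162 + 213.32 = 2375.3 t/h.
Overhead F14 = F1 − F5 = 2375.3 − 1165.7 = 1209.6 t/h.

1210 t/h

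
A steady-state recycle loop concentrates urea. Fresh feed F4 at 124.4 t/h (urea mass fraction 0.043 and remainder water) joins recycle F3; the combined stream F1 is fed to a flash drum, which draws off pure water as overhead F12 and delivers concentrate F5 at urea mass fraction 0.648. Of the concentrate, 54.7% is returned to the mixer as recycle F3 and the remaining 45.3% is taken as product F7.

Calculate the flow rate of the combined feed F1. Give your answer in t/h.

134.4 t/h

Overall urea balance (none leaves overhead): urea in fresh feed = urea in product, i.e. 124.4×0.043 = (1−0.547)·F5·0.648.
F5 = 5.3492/(0.648×0.453) = 18.223 t/h.
Recycle F3 = 0.547×18.223 = 9.9679 t/h.
Combined feed F1 = 124.4 + 9.9679 = 134.37 t/h.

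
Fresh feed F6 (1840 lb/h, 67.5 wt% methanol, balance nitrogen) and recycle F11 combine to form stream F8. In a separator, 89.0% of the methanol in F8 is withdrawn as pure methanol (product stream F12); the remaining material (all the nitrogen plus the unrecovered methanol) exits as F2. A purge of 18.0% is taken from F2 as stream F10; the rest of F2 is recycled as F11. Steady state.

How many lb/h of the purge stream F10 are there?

625 lb/h

nitrogen enters only via F6 and leaves only via the purge: 1840×0.325 = 0.180×(nitrogen in F2), and the separator passes all nitrogen, so nitrogen in F8 = nitrogen in F2 = 3322.2 lb/h.
methanol in F8: m_A = 1840×0.675 + (1−0.180)·(1−0.890)·m_A, so m_A = 1242/0.9098 = 1365.1 lb/h.
F2 = (1−0.890)×1365.1 + 3322.2 = 3472.4 lb/h.
Purge F10 = 0.180×3472.4 = 625.03 lb/h.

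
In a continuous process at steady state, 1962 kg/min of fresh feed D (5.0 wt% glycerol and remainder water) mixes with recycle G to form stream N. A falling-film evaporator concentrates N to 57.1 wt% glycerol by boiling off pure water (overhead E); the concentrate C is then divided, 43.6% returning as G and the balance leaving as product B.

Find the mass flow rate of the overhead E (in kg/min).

Overall glycerol balance (none leaves overhead): glycerol in fresh feed = glycerol in product, i.e. 1962×0.050 = (1−0.436)·C·0.571.
C = 98.1/(0.571×0.564) = 304.62 kg/min.
Recycle G = 0.436×304.62 = 132.81 kg/min.
Combined feed N = 1962 + 132.81 = 2094.8 kg/min.
Overhead E = N − C = 2094.8 − 304.62 = 1790.2 kg/min.

1790 kg/min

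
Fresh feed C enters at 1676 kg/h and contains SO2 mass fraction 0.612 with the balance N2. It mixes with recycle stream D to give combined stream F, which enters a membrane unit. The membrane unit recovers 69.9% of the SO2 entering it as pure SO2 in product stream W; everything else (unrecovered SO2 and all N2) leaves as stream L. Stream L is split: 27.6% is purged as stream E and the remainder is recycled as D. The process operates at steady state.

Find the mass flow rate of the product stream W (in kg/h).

916.8 kg/h

SO2 in F: m_A = 1676×0.612 + (1−0.276)·(1−0.699)·m_A, so m_A = 1025.7/0.7821 = 1311.5 kg/h.
Product W = 0.699×1311.5 = 916.76 kg/h.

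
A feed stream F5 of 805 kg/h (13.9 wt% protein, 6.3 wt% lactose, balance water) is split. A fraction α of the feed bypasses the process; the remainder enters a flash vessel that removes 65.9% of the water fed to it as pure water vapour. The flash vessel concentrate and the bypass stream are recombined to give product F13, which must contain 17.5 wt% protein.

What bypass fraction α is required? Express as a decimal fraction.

0.609

All 805×0.139 = 111.9 kg/h of protein reaches F13, so F13 = 111.9/0.175 = 639.4 kg/h and vapour = 165.6 kg/h.
The evaporator receives (1−α)·805 of feed at 0.798 water and removes 0.659 of that water:
0.659×0.798×(1−α)×805 = 165.6
(1−α) = 165.6/423.34 = 0.3912;  α = 0.6088.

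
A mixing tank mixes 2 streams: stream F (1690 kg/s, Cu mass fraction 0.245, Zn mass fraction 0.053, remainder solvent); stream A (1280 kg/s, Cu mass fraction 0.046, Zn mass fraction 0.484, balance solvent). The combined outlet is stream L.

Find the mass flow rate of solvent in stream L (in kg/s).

1788 kg/s

solvent out = solvent in = 1690×0.702 + 1280×0.470 = 1788 kg/s.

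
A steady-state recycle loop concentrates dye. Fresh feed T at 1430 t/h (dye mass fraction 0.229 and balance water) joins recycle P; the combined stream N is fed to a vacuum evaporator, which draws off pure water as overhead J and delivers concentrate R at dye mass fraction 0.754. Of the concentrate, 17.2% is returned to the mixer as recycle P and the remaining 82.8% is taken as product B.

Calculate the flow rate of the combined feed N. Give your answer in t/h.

Overall dye balance (none leaves overhead): dye in fresh feed = dye in product, i.e. 1430×0.229 = (1−0.172)·R·0.754.
R = 327.47/(0.754×0.828) = 524.53 t/h.
Recycle P = 0.172×524.53 = 90.219 t/h.
Combined feed N = 1430 + 90.219 = 1520.2 t/h.

1520 t/h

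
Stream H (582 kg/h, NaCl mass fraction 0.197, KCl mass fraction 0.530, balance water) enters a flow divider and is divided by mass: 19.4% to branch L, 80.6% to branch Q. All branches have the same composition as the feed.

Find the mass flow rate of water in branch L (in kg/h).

Branch L total = 0.194×582 = 112.91 kg/h.
water in L = 0.273×112.91 = 30.824 kg/h.

30.82 kg/h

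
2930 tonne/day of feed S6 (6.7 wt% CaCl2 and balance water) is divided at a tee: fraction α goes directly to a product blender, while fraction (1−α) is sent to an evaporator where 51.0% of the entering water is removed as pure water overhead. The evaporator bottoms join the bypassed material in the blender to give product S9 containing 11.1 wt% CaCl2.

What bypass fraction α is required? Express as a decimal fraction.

0.167

All 2930×0.067 = 196.31 tonne/day of CaCl2 reaches S9, so S9 = 196.31/0.111 = 1768.6 tonne/day and vapour = 1161.4 tonne/day.
The evaporator receives (1−α)·2930 of feed at 0.933 water and removes 0.510 of that water:
0.510×0.933×(1−α)×2930 = 1161.4
(1−α) = 1161.4/1394.2 = 0.8331;  α = 0.1669.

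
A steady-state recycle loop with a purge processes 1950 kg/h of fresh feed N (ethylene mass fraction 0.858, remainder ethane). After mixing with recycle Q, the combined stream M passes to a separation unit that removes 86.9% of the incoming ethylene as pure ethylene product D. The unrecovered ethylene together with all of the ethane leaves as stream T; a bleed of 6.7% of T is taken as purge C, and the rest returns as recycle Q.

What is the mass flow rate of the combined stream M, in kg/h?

6039 kg/h

ethane enters only via N and leaves only via the purge: 1950×0.142 = 0.067×(ethane in T), and the separation unit passes all ethane, so ethane in M = ethane in T = 4132.8 kg/h.
ethylene in M: m_A = 1950×0.858 + (1−0.067)·(1−0.869)·m_A, so m_A = 1673.1/0.8778 = 1906.1 kg/h.
M = 1906.1 + 4132.8 = 6038.9 kg/h.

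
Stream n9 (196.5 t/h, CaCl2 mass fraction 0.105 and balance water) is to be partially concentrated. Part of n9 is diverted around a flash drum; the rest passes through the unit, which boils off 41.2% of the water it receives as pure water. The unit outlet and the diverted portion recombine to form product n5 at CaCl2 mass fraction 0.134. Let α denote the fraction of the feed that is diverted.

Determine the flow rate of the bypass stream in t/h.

81.17 t/h

All 196.5×0.105 = 20.633 t/h of CaCl2 reaches n5, so n5 = 20.633/0.134 = 153.97 t/h and vapour = 42.526 t/h.
The evaporator receives (1−α)·196.5 of feed at 0.895 water and removes 0.412 of that water:
0.412×0.895×(1−α)×196.5 = 42.526
(1−α) = 42.526/72.457 = 0.5869;  α = 0.4131.
Bypass flow = 0.4131×196.5 = 81.172 t/h.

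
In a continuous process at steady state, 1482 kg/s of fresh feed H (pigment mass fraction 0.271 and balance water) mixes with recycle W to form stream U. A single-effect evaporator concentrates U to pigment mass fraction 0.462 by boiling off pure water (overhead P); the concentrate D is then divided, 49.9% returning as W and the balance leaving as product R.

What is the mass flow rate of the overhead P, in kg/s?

612.7 kg/s

Overall pigment balance (none leaves overhead): pigment in fresh feed = pigment in product, i.e. 1482×0.271 = (1−0.499)·D·0.462.
D = 401.62/(0.462×0.501) = 1735.2 kg/s.
Recycle W = 0.499×1735.2 = 865.84 kg/s.
Combined feed U = 1482 + 865.84 = 2347.8 kg/s.
Overhead P = U − D = 2347.8 − 1735.2 = 612.69 kg/s.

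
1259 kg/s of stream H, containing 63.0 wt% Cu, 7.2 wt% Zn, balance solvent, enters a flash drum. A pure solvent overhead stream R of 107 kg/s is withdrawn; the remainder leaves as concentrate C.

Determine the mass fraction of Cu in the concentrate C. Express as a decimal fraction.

0.6885

Cu is not removed: 1259×0.630 = 793.17 kg/s of Cu enters C.
Concentrate = 1259 − 107 = 1152 kg/s.
Mass fraction = 793.17/1152 = 0.6885.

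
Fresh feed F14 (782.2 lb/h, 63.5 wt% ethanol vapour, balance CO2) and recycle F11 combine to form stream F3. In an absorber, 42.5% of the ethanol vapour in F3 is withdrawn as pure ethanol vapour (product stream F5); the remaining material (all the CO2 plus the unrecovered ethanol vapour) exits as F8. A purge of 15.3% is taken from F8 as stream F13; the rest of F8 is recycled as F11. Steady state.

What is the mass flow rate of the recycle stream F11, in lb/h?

CO2 enters only via F14 and leaves only via the purge: 782.2×0.365 = 0.153×(CO2 in F8), and the absorber passes all CO2, so CO2 in F3 = CO2 in F8 = 1866 lb/h.
ethanol vapour in F3: m_A = 782.2×0.635 + (1−0.153)·(1−0.425)·m_A, so m_A = 496.7/0.5130 = 968.27 lb/h.
F8 = (1−0.425)×968.27 + 1866 = 2422.8 lb/h.
Recycle F11 = (1−0.153)×2422.8 = 2052.1 lb/h.

2052 lb/h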